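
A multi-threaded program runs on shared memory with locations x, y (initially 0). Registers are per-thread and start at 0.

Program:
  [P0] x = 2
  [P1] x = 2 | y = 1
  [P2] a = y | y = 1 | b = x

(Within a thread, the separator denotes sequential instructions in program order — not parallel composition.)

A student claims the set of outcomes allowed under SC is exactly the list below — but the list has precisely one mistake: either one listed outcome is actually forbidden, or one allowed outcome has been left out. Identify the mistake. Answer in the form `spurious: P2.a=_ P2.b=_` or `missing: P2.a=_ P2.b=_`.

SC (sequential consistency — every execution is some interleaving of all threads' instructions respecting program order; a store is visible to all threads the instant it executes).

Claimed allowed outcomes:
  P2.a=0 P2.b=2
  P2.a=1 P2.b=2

missing: P2.a=0 P2.b=0

outcome vector order: (P2.a,P2.b)
[SC] allowed = {00; 02; 12}
SC∖claimed = {00}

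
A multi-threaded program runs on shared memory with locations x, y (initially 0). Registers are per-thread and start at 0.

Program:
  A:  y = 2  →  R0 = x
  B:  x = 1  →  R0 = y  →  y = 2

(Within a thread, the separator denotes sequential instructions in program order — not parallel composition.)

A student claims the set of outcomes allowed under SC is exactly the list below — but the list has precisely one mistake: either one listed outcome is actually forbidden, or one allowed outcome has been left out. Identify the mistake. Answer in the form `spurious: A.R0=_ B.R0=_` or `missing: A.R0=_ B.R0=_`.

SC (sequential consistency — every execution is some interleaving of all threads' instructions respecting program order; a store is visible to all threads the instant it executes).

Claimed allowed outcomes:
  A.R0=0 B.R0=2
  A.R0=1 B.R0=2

missing: A.R0=1 B.R0=0

outcome vector order: (A.R0,B.R0)
[SC] allowed = {0/2; 1/0; 1/2}
SC∖claimed = {1/0}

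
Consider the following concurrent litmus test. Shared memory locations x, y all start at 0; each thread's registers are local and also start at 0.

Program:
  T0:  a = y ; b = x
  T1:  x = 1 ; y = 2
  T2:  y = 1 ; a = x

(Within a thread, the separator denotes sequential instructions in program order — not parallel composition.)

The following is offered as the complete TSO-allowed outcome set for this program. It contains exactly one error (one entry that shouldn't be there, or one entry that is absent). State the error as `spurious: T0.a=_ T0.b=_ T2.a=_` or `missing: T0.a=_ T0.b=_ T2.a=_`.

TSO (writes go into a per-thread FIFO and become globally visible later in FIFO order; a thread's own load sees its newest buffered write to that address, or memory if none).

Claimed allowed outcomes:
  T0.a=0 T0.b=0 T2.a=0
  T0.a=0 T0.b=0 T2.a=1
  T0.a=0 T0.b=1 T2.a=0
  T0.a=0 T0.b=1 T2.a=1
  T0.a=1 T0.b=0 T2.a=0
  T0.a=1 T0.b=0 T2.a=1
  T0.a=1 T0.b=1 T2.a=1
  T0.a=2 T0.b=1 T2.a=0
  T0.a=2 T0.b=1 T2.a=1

outcome vector order: (T0.a,T0.b,T2.a)
TSO (10): 000 001 010 011 100 101 110 111 210 211
TSO∖claimed = {110}

missing: T0.a=1 T0.b=1 T2.a=0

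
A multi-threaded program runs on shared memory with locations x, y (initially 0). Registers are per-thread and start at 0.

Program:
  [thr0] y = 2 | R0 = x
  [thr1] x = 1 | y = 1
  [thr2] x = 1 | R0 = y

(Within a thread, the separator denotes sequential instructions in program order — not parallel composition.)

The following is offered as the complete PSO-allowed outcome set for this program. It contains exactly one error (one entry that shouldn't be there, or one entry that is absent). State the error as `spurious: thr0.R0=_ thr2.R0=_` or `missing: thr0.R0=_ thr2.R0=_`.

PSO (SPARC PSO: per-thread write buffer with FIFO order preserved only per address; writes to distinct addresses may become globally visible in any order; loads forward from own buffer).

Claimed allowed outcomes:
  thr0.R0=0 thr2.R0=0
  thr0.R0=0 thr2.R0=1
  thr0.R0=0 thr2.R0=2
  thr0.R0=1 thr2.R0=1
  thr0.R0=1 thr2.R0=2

missing: thr0.R0=1 thr2.R0=0

outcome vector order: (thr0.R0,thr2.R0)
under PSO → 00 01 02 10 11 12
PSO∖claimed = {10}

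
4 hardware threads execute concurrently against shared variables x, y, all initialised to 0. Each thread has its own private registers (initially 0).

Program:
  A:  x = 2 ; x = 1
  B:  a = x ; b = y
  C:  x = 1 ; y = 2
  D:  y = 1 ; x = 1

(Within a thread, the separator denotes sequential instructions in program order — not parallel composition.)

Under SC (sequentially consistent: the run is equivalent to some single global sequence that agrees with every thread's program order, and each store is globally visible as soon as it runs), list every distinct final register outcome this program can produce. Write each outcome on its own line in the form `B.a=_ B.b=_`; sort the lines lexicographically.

B.a=0 B.b=0
B.a=0 B.b=1
B.a=0 B.b=2
B.a=1 B.b=0
B.a=1 B.b=1
B.a=1 B.b=2
B.a=2 B.b=0
B.a=2 B.b=1
B.a=2 B.b=2

outcome vector order: (B.a,B.b)
|SC outcomes| = 9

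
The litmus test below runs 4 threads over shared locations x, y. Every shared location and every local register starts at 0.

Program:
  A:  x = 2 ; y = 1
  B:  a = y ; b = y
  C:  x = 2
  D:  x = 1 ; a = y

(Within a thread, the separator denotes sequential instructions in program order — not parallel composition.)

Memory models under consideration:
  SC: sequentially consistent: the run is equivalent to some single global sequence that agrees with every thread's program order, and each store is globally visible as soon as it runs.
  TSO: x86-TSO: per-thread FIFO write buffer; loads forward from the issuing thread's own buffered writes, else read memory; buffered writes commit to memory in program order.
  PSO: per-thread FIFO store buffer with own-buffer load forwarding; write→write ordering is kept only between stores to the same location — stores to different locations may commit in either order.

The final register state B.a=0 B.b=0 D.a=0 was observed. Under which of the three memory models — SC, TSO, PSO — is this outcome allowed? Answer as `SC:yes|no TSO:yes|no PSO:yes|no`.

SC:yes TSO:yes PSO:yes

outcome vector order: (B.a,B.b,D.a)
[SC] allowed = {000; 001; 010; 011; 110; 111}
[TSO] allowed = {000; 001; 010; 011; 110; 111}
[PSO] allowed = {000; 001; 010; 011; 110; 111}
target 000 ∈ {SC,TSO,PSO}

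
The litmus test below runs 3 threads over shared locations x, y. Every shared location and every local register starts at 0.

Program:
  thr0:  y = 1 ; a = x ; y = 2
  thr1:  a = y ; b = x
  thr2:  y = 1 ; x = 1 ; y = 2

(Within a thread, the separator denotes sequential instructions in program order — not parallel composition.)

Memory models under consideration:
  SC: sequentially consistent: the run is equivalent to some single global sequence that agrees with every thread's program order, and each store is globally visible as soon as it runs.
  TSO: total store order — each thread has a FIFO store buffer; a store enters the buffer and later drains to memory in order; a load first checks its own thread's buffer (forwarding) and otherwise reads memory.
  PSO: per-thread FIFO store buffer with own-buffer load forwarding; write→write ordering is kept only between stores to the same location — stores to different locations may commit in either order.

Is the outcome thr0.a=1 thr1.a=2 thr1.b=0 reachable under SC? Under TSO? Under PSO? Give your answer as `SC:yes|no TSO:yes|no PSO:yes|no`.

SC:no TSO:no PSO:yes

outcome vector order: (thr0.a,thr1.a,thr1.b)
under SC → 0/0/0, 0/0/1, 0/1/0, 0/1/1, 0/2/0, 0/2/1, 1/0/0, 1/0/1, 1/1/0, 1/1/1, 1/2/1
under TSO → 0/0/0, 0/0/1, 0/1/0, 0/1/1, 0/2/0, 0/2/1, 1/0/0, 1/0/1, 1/1/0, 1/1/1, 1/2/1
under PSO → 0/0/0, 0/0/1, 0/1/0, 0/1/1, 0/2/0, 0/2/1, 1/0/0, 1/0/1, 1/1/0, 1/1/1, 1/2/0, 1/2/1
target 1/2/0 ∈ {PSO}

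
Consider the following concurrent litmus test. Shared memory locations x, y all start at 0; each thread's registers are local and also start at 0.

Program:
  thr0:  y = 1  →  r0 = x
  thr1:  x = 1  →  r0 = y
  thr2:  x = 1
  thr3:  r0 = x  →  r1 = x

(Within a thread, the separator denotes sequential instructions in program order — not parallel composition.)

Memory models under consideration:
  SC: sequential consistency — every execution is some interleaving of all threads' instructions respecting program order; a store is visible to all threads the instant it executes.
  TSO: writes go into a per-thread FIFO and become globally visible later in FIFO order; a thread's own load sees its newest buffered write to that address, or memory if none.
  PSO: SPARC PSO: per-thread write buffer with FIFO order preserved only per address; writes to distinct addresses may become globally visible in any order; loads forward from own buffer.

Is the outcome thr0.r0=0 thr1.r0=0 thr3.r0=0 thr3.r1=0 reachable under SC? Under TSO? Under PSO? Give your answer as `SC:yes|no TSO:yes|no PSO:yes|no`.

SC:no TSO:yes PSO:yes

outcome vector order: (thr0.r0,thr1.r0,thr3.r0,thr3.r1)
[SC] allowed = {(0,1,0,0) (0,1,0,1) (0,1,1,1) (1,0,0,0) (1,0,0,1) (1,0,1,1) (1,1,0,0) (1,1,0,1) (1,1,1,1)}
[TSO] allowed = {(0,0,0,0) (0,0,0,1) (0,0,1,1) (0,1,0,0) (0,1,0,1) (0,1,1,1) (1,0,0,0) (1,0,0,1) (1,0,1,1) (1,1,0,0) (1,1,0,1) (1,1,1,1)}
[PSO] allowed = {(0,0,0,0) (0,0,0,1) (0,0,1,1) (0,1,0,0) (0,1,0,1) (0,1,1,1) (1,0,0,0) (1,0,0,1) (1,0,1,1) (1,1,0,0) (1,1,0,1) (1,1,1,1)}
target (0,0,0,0) ∈ {TSO,PSO}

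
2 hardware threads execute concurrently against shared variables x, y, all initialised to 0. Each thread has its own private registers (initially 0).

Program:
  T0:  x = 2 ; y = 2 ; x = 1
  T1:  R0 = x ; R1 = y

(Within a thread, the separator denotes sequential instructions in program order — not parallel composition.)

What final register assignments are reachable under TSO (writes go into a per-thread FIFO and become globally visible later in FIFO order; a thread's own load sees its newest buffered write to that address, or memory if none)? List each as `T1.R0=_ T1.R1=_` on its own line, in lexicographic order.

outcome vector order: (T1.R0,T1.R1)
|TSO outcomes| = 5

T1.R0=0 T1.R1=0
T1.R0=0 T1.R1=2
T1.R0=1 T1.R1=2
T1.R0=2 T1.R1=0
T1.R0=2 T1.R1=2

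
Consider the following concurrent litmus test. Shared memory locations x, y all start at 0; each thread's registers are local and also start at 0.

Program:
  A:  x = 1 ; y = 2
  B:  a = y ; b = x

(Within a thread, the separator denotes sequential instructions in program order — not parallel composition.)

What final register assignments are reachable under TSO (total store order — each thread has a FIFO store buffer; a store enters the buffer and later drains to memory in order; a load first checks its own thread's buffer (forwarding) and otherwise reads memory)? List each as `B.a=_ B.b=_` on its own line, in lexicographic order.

B.a=0 B.b=0
B.a=0 B.b=1
B.a=2 B.b=1

outcome vector order: (B.a,B.b)
|TSO outcomes| = 3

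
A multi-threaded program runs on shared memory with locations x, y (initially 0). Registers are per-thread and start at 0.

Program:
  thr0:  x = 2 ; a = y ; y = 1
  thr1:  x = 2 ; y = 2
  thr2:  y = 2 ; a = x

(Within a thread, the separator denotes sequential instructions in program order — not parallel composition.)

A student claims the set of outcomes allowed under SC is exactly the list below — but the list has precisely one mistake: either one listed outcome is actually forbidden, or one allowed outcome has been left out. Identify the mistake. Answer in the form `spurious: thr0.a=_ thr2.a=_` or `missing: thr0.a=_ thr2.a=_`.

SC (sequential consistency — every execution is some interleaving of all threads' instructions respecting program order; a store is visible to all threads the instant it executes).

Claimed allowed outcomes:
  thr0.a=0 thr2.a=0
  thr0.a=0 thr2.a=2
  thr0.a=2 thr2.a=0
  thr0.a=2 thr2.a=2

outcome vector order: (thr0.a,thr2.a)
SC (3): (0,2), (2,0), (2,2)
claimed∖SC = {(0,0)}

spurious: thr0.a=0 thr2.a=0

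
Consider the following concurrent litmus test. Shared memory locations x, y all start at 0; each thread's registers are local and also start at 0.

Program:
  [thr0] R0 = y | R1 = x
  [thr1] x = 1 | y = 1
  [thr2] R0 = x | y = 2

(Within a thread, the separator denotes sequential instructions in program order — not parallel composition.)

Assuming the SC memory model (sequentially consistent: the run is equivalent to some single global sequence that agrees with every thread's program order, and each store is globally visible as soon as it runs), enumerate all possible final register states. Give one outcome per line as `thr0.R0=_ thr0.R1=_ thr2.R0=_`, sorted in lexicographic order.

outcome vector order: (thr0.R0,thr0.R1,thr2.R0)
|SC outcomes| = 9

thr0.R0=0 thr0.R1=0 thr2.R0=0
thr0.R0=0 thr0.R1=0 thr2.R0=1
thr0.R0=0 thr0.R1=1 thr2.R0=0
thr0.R0=0 thr0.R1=1 thr2.R0=1
thr0.R0=1 thr0.R1=1 thr2.R0=0
thr0.R0=1 thr0.R1=1 thr2.R0=1
thr0.R0=2 thr0.R1=0 thr2.R0=0
thr0.R0=2 thr0.R1=1 thr2.R0=0
thr0.R0=2 thr0.R1=1 thr2.R0=1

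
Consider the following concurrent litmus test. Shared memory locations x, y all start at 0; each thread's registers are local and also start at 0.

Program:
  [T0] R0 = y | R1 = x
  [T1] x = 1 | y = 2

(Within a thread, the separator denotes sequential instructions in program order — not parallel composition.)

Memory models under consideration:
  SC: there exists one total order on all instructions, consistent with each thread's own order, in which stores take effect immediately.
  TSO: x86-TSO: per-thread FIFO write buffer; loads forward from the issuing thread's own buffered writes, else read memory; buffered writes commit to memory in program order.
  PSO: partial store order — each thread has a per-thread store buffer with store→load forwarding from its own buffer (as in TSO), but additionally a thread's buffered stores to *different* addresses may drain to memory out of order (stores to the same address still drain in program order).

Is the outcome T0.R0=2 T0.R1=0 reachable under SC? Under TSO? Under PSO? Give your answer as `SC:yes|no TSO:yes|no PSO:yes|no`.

outcome vector order: (T0.R0,T0.R1)
[SC] allowed = {0/0, 0/1, 2/1}
[TSO] allowed = {0/0, 0/1, 2/1}
[PSO] allowed = {0/0, 0/1, 2/0, 2/1}
target 2/0 ∈ {PSO}

SC:no TSO:no PSO:yes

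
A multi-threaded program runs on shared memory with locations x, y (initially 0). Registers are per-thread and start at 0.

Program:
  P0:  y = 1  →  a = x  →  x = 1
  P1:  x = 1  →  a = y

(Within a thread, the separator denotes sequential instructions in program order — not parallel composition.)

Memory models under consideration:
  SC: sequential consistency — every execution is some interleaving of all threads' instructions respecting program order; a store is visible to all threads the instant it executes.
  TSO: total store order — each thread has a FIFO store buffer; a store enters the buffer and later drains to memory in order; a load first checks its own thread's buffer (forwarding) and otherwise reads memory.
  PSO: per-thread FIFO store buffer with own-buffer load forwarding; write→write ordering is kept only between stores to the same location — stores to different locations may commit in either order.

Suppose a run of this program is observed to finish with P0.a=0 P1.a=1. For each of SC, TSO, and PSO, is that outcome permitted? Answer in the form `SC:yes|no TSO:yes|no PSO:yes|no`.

SC:yes TSO:yes PSO:yes

outcome vector order: (P0.a,P1.a)
[SC] allowed = {01; 10; 11}
[TSO] allowed = {00; 01; 10; 11}
[PSO] allowed = {00; 01; 10; 11}
target 01 ∈ {SC,TSO,PSO}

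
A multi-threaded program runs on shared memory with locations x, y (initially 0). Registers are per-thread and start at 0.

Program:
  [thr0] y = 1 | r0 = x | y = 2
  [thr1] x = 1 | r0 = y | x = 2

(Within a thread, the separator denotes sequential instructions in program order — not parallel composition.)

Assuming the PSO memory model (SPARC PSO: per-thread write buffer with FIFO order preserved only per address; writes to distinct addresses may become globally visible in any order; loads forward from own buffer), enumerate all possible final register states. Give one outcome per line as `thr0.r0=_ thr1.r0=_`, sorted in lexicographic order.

thr0.r0=0 thr1.r0=0
thr0.r0=0 thr1.r0=1
thr0.r0=0 thr1.r0=2
thr0.r0=1 thr1.r0=0
thr0.r0=1 thr1.r0=1
thr0.r0=1 thr1.r0=2
thr0.r0=2 thr1.r0=0
thr0.r0=2 thr1.r0=1

outcome vector order: (thr0.r0,thr1.r0)
|PSO outcomes| = 8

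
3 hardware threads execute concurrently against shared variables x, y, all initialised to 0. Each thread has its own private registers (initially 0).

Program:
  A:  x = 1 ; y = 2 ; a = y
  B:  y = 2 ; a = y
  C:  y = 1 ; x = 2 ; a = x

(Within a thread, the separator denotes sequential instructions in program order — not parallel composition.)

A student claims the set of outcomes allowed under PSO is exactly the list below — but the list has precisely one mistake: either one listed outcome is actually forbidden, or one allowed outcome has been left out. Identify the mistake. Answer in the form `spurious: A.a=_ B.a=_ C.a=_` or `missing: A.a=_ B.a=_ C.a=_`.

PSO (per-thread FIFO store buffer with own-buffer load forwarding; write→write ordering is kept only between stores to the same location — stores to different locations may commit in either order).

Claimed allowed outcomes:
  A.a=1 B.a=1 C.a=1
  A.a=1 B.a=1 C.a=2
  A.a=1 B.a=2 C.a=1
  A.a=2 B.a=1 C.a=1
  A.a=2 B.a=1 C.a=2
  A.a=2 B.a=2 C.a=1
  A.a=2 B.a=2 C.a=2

outcome vector order: (A.a,B.a,C.a)
PSO: 8 outcomes — {<1 1 1>, <1 1 2>, <1 2 1>, <1 2 2>, <2 1 1>, <2 1 2>, <2 2 1>, <2 2 2>}
PSO∖claimed = {<1 2 2>}

missing: A.a=1 B.a=2 C.a=2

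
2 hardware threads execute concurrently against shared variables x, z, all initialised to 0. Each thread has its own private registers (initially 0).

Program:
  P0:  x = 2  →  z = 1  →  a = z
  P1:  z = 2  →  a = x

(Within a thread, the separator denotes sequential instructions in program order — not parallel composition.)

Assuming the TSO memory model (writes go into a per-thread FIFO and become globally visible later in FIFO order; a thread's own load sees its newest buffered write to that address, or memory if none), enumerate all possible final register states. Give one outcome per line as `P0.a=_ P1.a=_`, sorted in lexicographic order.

P0.a=1 P1.a=0
P0.a=1 P1.a=2
P0.a=2 P1.a=0
P0.a=2 P1.a=2

outcome vector order: (P0.a,P1.a)
|TSO outcomes| = 4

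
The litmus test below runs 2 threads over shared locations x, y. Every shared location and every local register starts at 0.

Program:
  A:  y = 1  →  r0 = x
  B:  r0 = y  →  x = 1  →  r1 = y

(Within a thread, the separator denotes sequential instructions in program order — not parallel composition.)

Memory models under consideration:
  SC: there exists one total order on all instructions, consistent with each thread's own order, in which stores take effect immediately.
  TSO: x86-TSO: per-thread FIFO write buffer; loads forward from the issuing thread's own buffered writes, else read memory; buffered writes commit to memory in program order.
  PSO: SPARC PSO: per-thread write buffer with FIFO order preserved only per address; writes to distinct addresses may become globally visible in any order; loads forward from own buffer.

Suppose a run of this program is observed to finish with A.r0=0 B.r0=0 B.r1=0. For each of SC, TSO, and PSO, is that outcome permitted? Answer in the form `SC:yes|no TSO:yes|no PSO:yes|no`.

SC:no TSO:yes PSO:yes

outcome vector order: (A.r0,B.r0,B.r1)
SC (5): 001; 011; 100; 101; 111
TSO (6): 000; 001; 011; 100; 101; 111
PSO (6): 000; 001; 011; 100; 101; 111
target 000 ∈ {TSO,PSO}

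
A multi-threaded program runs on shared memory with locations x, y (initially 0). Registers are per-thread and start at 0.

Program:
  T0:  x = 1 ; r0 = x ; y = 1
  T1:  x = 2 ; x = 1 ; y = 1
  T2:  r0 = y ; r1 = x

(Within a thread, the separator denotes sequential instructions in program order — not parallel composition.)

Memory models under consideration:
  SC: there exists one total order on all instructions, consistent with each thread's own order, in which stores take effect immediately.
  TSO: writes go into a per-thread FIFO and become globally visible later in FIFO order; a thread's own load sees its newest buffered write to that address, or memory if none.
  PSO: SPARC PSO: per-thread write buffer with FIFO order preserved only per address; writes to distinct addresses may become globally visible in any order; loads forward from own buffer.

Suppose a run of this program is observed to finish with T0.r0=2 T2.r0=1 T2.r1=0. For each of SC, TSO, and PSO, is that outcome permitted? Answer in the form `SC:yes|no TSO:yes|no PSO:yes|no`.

SC:no TSO:no PSO:yes

outcome vector order: (T0.r0,T2.r0,T2.r1)
SC: 10 outcomes — {<1 0 0>; <1 0 1>; <1 0 2>; <1 1 1>; <1 1 2>; <2 0 0>; <2 0 1>; <2 0 2>; <2 1 1>; <2 1 2>}
TSO: 10 outcomes — {<1 0 0>; <1 0 1>; <1 0 2>; <1 1 1>; <1 1 2>; <2 0 0>; <2 0 1>; <2 0 2>; <2 1 1>; <2 1 2>}
PSO: 12 outcomes — {<1 0 0>; <1 0 1>; <1 0 2>; <1 1 0>; <1 1 1>; <1 1 2>; <2 0 0>; <2 0 1>; <2 0 2>; <2 1 0>; <2 1 1>; <2 1 2>}
target <2 1 0> ∈ {PSO}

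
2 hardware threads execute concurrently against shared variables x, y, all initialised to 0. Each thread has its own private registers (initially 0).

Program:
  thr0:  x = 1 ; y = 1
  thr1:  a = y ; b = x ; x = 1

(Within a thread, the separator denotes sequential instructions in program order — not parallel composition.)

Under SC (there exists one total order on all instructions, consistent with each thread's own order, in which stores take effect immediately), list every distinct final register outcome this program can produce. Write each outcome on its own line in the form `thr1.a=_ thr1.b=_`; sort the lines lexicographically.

outcome vector order: (thr1.a,thr1.b)
|SC outcomes| = 3

thr1.a=0 thr1.b=0
thr1.a=0 thr1.b=1
thr1.a=1 thr1.b=1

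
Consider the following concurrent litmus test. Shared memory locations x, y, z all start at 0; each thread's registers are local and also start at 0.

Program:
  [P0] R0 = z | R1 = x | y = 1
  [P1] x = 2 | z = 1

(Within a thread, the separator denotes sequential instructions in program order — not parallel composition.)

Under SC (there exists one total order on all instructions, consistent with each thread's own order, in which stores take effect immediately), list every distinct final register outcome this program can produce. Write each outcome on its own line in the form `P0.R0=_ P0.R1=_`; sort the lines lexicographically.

outcome vector order: (P0.R0,P0.R1)
|SC outcomes| = 3

P0.R0=0 P0.R1=0
P0.R0=0 P0.R1=2
P0.R0=1 P0.R1=2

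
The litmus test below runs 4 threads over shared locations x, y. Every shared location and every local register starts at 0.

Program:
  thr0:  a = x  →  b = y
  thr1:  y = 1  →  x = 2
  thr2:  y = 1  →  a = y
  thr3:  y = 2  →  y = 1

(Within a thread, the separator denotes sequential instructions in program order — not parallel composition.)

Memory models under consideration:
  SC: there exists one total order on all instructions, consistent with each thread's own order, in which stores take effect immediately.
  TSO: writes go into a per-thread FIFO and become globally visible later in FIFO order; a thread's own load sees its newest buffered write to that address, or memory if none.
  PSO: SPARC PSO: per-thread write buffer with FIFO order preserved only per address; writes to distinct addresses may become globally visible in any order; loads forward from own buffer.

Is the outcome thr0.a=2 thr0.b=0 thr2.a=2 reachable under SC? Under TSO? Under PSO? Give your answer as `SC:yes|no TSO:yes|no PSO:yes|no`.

outcome vector order: (thr0.a,thr0.b,thr2.a)
SC: 10 outcomes — {001, 002, 011, 012, 021, 022, 211, 212, 221, 222}
TSO: 10 outcomes — {001, 002, 011, 012, 021, 022, 211, 212, 221, 222}
PSO: 12 outcomes — {001, 002, 011, 012, 021, 022, 201, 202, 211, 212, 221, 222}
target 202 ∈ {PSO}

SC:no TSO:no PSO:yes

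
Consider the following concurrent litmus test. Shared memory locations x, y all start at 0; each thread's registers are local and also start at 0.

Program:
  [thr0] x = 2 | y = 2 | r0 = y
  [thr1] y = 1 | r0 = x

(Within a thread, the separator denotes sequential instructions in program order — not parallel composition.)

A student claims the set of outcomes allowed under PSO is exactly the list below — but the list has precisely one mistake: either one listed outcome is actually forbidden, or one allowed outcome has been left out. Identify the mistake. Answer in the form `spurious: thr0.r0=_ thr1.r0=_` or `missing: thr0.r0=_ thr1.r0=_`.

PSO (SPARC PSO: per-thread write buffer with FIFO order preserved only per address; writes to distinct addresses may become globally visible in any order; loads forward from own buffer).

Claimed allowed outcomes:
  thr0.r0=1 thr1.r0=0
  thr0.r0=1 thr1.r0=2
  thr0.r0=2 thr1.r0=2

outcome vector order: (thr0.r0,thr1.r0)
PSO (4): (1,0); (1,2); (2,0); (2,2)
PSO∖claimed = {(2,0)}

missing: thr0.r0=2 thr1.r0=0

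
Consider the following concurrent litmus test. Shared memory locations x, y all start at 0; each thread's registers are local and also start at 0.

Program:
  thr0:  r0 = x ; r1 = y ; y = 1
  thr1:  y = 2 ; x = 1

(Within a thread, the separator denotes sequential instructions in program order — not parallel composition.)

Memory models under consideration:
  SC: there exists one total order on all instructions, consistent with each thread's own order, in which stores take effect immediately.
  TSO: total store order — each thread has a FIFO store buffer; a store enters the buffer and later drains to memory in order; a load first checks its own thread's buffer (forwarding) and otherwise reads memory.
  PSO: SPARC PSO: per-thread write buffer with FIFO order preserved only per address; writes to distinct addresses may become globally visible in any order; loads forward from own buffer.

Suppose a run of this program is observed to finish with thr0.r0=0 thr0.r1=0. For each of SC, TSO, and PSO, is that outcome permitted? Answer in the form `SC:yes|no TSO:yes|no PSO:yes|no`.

outcome vector order: (thr0.r0,thr0.r1)
SC (3): (0,0), (0,2), (1,2)
TSO (3): (0,0), (0,2), (1,2)
PSO (4): (0,0), (0,2), (1,0), (1,2)
target (0,0) ∈ {SC,TSO,PSO}

SC:yes TSO:yes PSO:yes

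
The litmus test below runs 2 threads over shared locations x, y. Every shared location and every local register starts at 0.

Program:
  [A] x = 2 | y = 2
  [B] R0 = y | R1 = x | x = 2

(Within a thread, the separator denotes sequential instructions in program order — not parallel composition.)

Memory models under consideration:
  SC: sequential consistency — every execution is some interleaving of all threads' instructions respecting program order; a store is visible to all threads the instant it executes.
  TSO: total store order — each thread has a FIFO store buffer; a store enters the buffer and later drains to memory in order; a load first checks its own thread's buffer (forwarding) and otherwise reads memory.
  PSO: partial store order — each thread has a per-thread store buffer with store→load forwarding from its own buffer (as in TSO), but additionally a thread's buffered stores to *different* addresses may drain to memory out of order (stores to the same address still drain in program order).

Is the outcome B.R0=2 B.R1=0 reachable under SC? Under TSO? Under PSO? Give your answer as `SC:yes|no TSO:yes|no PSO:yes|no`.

SC:no TSO:no PSO:yes

outcome vector order: (B.R0,B.R1)
under SC → <0 0> <0 2> <2 2>
under TSO → <0 0> <0 2> <2 2>
under PSO → <0 0> <0 2> <2 0> <2 2>
target <2 0> ∈ {PSO}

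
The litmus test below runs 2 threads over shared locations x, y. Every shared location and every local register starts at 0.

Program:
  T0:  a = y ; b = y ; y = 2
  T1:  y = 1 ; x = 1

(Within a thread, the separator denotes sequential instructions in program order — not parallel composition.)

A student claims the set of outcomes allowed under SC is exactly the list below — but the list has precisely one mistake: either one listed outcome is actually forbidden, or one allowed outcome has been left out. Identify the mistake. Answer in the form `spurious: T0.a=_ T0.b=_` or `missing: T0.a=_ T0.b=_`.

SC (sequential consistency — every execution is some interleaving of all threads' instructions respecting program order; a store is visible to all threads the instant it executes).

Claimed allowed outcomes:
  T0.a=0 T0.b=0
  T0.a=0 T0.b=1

outcome vector order: (T0.a,T0.b)
[SC] allowed = {(0,0); (0,1); (1,1)}
SC∖claimed = {(1,1)}

missing: T0.a=1 T0.b=1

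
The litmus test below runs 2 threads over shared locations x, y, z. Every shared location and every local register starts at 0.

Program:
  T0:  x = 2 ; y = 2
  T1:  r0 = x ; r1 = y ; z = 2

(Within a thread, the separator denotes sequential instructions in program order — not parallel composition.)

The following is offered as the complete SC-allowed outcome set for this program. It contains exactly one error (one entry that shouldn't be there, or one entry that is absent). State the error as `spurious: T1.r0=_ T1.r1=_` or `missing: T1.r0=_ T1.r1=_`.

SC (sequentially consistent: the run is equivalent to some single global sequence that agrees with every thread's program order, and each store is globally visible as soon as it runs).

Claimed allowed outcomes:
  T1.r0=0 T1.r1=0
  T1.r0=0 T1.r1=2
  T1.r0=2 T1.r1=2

missing: T1.r0=2 T1.r1=0

outcome vector order: (T1.r0,T1.r1)
[SC] allowed = {(0,0); (0,2); (2,0); (2,2)}
SC∖claimed = {(2,0)}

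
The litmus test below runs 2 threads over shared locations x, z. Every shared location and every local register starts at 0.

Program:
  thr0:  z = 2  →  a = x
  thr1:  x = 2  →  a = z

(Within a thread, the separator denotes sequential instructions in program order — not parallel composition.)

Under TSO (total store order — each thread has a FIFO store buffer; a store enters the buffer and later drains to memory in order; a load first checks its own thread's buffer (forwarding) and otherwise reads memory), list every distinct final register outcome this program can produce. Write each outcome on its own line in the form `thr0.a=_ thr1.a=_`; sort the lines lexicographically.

outcome vector order: (thr0.a,thr1.a)
|TSO outcomes| = 4

thr0.a=0 thr1.a=0
thr0.a=0 thr1.a=2
thr0.a=2 thr1.a=0
thr0.a=2 thr1.a=2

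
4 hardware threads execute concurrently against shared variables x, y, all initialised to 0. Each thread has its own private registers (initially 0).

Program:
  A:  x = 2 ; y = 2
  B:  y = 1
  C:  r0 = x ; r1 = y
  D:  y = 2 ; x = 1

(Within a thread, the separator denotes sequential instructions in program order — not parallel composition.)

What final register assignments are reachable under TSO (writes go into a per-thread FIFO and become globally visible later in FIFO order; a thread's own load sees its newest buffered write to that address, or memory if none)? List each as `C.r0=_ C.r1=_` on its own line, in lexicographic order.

outcome vector order: (C.r0,C.r1)
|TSO outcomes| = 8

C.r0=0 C.r1=0
C.r0=0 C.r1=1
C.r0=0 C.r1=2
C.r0=1 C.r1=1
C.r0=1 C.r1=2
C.r0=2 C.r1=0
C.r0=2 C.r1=1
C.r0=2 C.r1=2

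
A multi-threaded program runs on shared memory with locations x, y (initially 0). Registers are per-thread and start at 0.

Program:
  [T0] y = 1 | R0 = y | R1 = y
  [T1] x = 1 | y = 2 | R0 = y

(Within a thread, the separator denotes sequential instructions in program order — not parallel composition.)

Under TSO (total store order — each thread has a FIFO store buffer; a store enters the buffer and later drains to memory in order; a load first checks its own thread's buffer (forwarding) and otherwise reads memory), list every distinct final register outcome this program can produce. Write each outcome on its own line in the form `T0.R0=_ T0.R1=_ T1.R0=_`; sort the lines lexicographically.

outcome vector order: (T0.R0,T0.R1,T1.R0)
|TSO outcomes| = 4

T0.R0=1 T0.R1=1 T1.R0=1
T0.R0=1 T0.R1=1 T1.R0=2
T0.R0=1 T0.R1=2 T1.R0=2
T0.R0=2 T0.R1=2 T1.R0=2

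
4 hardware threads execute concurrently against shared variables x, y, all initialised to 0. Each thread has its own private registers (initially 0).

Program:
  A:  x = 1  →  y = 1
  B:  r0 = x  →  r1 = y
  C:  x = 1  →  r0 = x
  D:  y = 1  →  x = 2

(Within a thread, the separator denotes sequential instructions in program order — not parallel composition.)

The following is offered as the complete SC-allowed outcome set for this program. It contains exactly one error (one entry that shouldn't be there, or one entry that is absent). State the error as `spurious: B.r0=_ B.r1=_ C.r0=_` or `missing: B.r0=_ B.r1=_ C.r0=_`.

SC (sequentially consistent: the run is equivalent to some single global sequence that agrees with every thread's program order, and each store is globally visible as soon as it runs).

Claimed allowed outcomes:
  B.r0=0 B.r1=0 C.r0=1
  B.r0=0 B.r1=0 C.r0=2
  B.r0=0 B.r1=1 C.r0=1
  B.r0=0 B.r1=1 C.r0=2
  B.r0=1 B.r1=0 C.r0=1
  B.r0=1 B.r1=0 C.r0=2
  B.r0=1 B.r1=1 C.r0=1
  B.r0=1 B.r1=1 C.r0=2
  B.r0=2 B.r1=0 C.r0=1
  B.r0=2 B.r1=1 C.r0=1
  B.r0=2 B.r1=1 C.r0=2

spurious: B.r0=2 B.r1=0 C.r0=1

outcome vector order: (B.r0,B.r1,C.r0)
[SC] allowed = {(0,0,1); (0,0,2); (0,1,1); (0,1,2); (1,0,1); (1,0,2); (1,1,1); (1,1,2); (2,1,1); (2,1,2)}
claimed∖SC = {(2,0,1)}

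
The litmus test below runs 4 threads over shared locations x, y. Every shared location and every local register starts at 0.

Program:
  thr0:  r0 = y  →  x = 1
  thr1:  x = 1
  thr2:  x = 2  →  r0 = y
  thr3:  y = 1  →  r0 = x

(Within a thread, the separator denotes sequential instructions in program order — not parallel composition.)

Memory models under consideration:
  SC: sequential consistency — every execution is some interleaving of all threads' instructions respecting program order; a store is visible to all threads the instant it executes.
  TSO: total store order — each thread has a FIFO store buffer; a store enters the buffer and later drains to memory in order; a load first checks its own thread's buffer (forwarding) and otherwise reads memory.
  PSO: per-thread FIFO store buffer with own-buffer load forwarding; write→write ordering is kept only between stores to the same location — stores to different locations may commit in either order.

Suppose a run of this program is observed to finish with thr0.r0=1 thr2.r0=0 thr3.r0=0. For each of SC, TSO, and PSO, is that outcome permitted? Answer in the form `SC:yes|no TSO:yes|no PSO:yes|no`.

SC:no TSO:yes PSO:yes

outcome vector order: (thr0.r0,thr2.r0,thr3.r0)
under SC → 0/0/1; 0/0/2; 0/1/0; 0/1/1; 0/1/2; 1/0/1; 1/0/2; 1/1/0; 1/1/1; 1/1/2
under TSO → 0/0/0; 0/0/1; 0/0/2; 0/1/0; 0/1/1; 0/1/2; 1/0/0; 1/0/1; 1/0/2; 1/1/0; 1/1/1; 1/1/2
under PSO → 0/0/0; 0/0/1; 0/0/2; 0/1/0; 0/1/1; 0/1/2; 1/0/0; 1/0/1; 1/0/2; 1/1/0; 1/1/1; 1/1/2
target 1/0/0 ∈ {TSO,PSO}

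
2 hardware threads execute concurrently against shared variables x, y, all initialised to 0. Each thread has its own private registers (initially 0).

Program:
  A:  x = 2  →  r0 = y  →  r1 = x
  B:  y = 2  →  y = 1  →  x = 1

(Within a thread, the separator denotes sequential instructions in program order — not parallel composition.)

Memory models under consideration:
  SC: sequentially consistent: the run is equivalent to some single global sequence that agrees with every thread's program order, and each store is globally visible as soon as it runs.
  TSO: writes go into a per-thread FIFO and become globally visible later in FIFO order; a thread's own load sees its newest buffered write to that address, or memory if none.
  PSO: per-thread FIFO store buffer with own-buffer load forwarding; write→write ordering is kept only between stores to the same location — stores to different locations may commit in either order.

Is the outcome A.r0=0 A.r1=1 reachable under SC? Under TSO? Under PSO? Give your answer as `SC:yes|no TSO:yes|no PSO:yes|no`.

outcome vector order: (A.r0,A.r1)
SC (6): <0 1>, <0 2>, <1 1>, <1 2>, <2 1>, <2 2>
TSO (6): <0 1>, <0 2>, <1 1>, <1 2>, <2 1>, <2 2>
PSO (6): <0 1>, <0 2>, <1 1>, <1 2>, <2 1>, <2 2>
target <0 1> ∈ {SC,TSO,PSO}

SC:yes TSO:yes PSO:yes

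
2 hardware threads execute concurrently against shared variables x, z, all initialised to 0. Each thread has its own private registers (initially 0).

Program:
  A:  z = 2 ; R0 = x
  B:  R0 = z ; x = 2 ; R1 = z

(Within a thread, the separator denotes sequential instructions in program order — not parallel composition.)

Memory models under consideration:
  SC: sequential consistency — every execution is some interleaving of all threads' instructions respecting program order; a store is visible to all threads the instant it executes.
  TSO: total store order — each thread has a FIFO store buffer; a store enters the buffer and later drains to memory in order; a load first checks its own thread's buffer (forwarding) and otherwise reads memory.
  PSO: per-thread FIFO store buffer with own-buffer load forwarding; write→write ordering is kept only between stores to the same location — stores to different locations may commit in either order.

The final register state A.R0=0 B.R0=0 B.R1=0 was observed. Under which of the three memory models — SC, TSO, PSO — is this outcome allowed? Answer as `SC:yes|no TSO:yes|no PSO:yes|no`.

outcome vector order: (A.R0,B.R0,B.R1)
SC: 5 outcomes — {<0 0 2> <0 2 2> <2 0 0> <2 0 2> <2 2 2>}
TSO: 6 outcomes — {<0 0 0> <0 0 2> <0 2 2> <2 0 0> <2 0 2> <2 2 2>}
PSO: 6 outcomes — {<0 0 0> <0 0 2> <0 2 2> <2 0 0> <2 0 2> <2 2 2>}
target <0 0 0> ∈ {TSO,PSO}

SC:no TSO:yes PSO:yes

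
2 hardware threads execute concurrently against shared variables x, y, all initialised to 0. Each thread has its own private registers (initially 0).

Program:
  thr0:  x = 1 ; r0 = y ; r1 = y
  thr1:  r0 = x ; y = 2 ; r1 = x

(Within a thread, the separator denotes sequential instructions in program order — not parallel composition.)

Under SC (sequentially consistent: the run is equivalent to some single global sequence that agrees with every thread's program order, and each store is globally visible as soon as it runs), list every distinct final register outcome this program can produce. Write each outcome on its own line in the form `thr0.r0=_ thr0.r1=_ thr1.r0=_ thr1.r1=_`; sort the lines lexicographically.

thr0.r0=0 thr0.r1=0 thr1.r0=0 thr1.r1=1
thr0.r0=0 thr0.r1=0 thr1.r0=1 thr1.r1=1
thr0.r0=0 thr0.r1=2 thr1.r0=0 thr1.r1=1
thr0.r0=0 thr0.r1=2 thr1.r0=1 thr1.r1=1
thr0.r0=2 thr0.r1=2 thr1.r0=0 thr1.r1=0
thr0.r0=2 thr0.r1=2 thr1.r0=0 thr1.r1=1
thr0.r0=2 thr0.r1=2 thr1.r0=1 thr1.r1=1

outcome vector order: (thr0.r0,thr0.r1,thr1.r0,thr1.r1)
|SC outcomes| = 7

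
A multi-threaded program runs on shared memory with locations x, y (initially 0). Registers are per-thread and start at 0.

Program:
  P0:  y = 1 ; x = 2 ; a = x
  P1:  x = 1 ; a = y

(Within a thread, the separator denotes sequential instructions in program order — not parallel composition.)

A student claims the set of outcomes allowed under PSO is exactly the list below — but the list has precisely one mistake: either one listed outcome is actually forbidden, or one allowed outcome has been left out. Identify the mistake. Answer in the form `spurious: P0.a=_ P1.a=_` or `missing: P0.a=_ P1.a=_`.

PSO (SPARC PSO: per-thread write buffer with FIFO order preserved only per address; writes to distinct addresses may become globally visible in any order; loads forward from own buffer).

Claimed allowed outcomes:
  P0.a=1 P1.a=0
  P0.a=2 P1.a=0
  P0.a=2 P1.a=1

missing: P0.a=1 P1.a=1

outcome vector order: (P0.a,P1.a)
PSO: 4 outcomes — {10; 11; 20; 21}
PSO∖claimed = {11}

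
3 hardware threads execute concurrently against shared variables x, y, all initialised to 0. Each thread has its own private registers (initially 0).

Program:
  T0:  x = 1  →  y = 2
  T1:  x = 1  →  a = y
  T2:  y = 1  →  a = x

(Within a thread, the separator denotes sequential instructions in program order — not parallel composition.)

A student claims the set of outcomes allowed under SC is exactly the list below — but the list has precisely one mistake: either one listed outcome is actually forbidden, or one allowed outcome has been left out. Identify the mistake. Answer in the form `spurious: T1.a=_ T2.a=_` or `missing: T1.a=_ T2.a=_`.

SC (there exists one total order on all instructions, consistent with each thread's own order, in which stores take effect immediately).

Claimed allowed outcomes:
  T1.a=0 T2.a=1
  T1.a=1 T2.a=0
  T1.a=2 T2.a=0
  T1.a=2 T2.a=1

missing: T1.a=1 T2.a=1

outcome vector order: (T1.a,T2.a)
SC (5): 0/1; 1/0; 1/1; 2/0; 2/1
SC∖claimed = {1/1}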